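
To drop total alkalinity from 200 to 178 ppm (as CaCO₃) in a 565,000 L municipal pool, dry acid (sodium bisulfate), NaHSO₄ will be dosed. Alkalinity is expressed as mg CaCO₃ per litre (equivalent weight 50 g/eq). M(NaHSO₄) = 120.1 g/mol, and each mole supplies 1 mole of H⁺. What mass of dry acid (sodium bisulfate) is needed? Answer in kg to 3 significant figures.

Alkalinity to neutralize: (200 − 178) = 22 mg/L as CaCO₃ × 565,000 L = 12,430 g as CaCO₃.
Equivalents of H⁺ required: 12,430 ÷ 50 g/eq = 248.6 eq = 248.6 mol NaHSO₄.
Mass of NaHSO₄: 248.6 × 120.1 = 29,860 g.

29.9 kg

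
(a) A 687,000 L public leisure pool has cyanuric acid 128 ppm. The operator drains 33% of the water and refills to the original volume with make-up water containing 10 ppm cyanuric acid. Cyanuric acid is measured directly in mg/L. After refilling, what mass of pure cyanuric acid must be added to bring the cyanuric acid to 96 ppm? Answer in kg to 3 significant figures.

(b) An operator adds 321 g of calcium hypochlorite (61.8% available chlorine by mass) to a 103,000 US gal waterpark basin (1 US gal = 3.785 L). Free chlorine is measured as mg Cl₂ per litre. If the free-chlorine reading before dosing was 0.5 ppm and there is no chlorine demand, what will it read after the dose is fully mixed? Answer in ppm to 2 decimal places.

(a) After draining 33% and refilling: 128 × 0.67 + 10 × 0.33 = 89.06 ppm.
(a) Deficit to target: 96 − 89.06 = 6.94 mg/L.
(a) Mass: 6.94 mg/L × 687,000 L = 4768 g cyanuric acid.

(b) Volume: 103,000 US gal × 3.785 L/gal = 389,855 L.
(b) Available chlorine delivered: 321 g × 0.618 = 198.4 g as Cl₂.
(b) Concentration rise: 198.4 g / 389,855 L = 0.5089 mg/L = 0.51 ppm.
(b) Final FC: 0.5 + 0.51 = 1.01 ppm.

(a) 4.77 kg; (b) 1.01 ppm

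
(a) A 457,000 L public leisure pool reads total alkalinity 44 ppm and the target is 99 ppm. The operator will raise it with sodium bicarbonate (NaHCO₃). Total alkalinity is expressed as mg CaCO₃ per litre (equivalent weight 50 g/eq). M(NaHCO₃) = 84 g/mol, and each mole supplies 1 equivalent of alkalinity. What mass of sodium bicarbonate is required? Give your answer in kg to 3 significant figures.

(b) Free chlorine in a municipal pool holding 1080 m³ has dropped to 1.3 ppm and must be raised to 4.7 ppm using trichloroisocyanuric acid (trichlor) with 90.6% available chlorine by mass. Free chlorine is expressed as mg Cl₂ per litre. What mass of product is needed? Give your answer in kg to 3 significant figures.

(a) Alkalinity to add: (99 − 44) = 55 mg/L as CaCO₃ × 457,000 L = 25,140 g as CaCO₃.
(a) Equivalents: 25,140 g ÷ 50 g/eq = 502.7 eq.
(a) NaHCO₃ supplies 1 eq per mole → 502.7 mol.
(a) Mass: 502.7 mol × 84 g/mol = 42,230 g.

(b) Volume: 1080 m³ = 1,080,000 L.
(b) Chlorine deficit: 4.7 − 1.3 = 3.4 ppm = 3.4 mg/L as Cl₂.
(b) Cl₂ equivalent needed: 3.4 mg/L × 1,080,000 L = 3,672,000 mg = 3672 g.
(b) Product at 90.6% available chlorine: 3672 / 0.906 = 4053 g.

(a) 42.2 kg; (b) 4.05 kg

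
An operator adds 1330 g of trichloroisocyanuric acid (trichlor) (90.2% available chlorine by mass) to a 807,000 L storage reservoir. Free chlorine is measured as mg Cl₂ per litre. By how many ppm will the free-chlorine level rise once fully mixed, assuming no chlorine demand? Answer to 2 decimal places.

1.49 ppm

Available chlorine delivered: 1330 g × 0.902 = 1200 g as Cl₂.
Concentration rise: 1200 g / 807,000 L = 1.487 mg/L = 1.49 ppm.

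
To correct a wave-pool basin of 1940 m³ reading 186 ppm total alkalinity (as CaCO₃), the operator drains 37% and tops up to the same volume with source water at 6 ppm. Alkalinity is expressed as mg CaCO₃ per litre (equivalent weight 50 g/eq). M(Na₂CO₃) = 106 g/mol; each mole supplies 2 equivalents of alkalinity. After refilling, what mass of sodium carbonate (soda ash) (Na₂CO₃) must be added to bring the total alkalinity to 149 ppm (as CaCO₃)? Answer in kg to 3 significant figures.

Volume: 1940 m³ = 1,940,000 L.
After draining 37% and refilling: 186 × 0.63 + 6 × 0.37 = 119.4 ppm.
Deficit to target: 149 − 119.4 = 29.6 mg/L.
As CaCO₃: 29.6 mg/L × 1,940,000 L = 57,420 g; ÷ 50 g/eq ÷ 2 = 574.2 mol Na₂CO₃.
Mass: 574.2 × 106 = 60,870 g.

60.9 kg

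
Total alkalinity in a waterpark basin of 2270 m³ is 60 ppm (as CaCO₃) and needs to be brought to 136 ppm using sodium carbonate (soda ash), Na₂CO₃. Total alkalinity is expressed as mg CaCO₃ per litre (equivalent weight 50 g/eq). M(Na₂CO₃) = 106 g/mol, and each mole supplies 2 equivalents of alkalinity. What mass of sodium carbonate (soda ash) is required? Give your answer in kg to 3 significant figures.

Volume: 2270 m³ = 2,270,000 L.
Alkalinity to add: (136 − 60) = 76 mg/L as CaCO₃ × 2,270,000 L = 172,500 g as CaCO₃.
Equivalents: 172,500 g ÷ 50 g/eq = 3450 eq.
Each mole of Na₂CO₃ supplies 2 eq, so 3450 / 2 = 1725 mol.
Mass: 1725 mol × 106 g/mol = 182,900 g.

183 kg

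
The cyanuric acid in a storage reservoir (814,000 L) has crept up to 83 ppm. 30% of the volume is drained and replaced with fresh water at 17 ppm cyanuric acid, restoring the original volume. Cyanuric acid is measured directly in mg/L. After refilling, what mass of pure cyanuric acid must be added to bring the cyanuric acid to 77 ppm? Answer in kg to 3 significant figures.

After draining 30% and refilling: 83 × 0.70 + 17 × 0.30 = 63.2 ppm.
Deficit to target: 77 − 63.2 = 13.8 mg/L.
Mass: 13.8 mg/L × 814,000 L = 11,230 g cyanuric acid.

11.2 kg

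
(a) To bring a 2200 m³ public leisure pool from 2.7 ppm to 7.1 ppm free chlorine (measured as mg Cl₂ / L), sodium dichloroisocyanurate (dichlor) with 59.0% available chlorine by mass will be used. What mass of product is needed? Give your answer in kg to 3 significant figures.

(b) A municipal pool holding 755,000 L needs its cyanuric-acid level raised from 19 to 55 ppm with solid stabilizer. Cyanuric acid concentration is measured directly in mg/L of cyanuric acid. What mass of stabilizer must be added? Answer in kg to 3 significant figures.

(a) Volume: 2200 m³ = 2,200,000 L.
(a) Chlorine deficit: 7.1 − 2.7 = 4.4 ppm = 4.4 mg/L as Cl₂.
(a) Cl₂ equivalent needed: 4.4 mg/L × 2,200,000 L = 9,680,000 mg = 9680 g.
(a) Product at 59.0% available chlorine: 9680 / 0.59 = 16,410 g.

(b) CYA to add: (55 − 19) = 36 mg/L × 755,000 L = 27,180 g cyanuric acid.

(a) 16.4 kg; (b) 27.2 kg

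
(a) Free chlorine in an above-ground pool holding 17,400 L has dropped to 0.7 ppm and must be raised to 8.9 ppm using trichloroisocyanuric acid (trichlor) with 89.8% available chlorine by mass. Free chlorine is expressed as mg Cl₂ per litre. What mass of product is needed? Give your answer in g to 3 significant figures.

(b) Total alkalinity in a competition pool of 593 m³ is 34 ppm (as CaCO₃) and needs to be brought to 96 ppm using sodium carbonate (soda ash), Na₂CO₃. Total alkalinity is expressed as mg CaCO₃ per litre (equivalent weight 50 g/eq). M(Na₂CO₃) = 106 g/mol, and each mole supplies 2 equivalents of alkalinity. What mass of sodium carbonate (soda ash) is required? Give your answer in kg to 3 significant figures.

(a) Chlorine deficit: 8.9 − 0.7 = 8.2 ppm = 8.2 mg/L as Cl₂.
(a) Cl₂ equivalent needed: 8.2 mg/L × 17,400 L = 142,700 mg = 142.7 g.
(a) Product at 89.8% available chlorine: 142.7 / 0.898 = 158.9 g.

(b) Volume: 593 m³ = 593,000 L.
(b) Alkalinity to add: (96 − 34) = 62 mg/L as CaCO₃ × 593,000 L = 36,770 g as CaCO₃.
(b) Equivalents: 36,770 g ÷ 50 g/eq = 735.3 eq.
(b) Each mole of Na₂CO₃ supplies 2 eq, so 735.3 / 2 = 367.7 mol.
(b) Mass: 367.7 mol × 106 g/mol = 38,970 g.

(a) 159 g; (b) 39.0 kg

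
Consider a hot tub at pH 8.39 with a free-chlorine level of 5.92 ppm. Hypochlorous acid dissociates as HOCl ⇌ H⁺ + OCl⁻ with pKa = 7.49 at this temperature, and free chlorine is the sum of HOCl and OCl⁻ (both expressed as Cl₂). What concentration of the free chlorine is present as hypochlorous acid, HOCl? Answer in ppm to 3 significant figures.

0.662 ppm

[OCl⁻]/[HOCl] = 10^(pH − pKa) = 10^(8.39 − 7.49) = 10^0.90 = 7.943.
Fraction as HOCl = 1 / (1 + 7.943) = 0.1118.
HOCl = 0.1118 × 5.92 ppm = 0.6619 ppm.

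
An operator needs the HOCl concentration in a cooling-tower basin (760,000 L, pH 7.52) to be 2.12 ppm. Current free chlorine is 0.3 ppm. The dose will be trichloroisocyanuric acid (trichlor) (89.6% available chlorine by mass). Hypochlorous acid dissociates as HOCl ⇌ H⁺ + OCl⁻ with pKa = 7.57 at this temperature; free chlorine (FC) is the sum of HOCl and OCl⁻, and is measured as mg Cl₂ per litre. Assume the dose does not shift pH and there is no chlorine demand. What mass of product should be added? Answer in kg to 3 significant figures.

3.15 kg

[OCl⁻]/[HOCl] = 10^(pH − pKa) = 10^(7.52 − 7.57) = 0.8913; fraction as HOCl = 1/(1 + 0.8913) = 0.5288.
Free chlorine required for 2.12 ppm HOCl: 2.12 / 0.5288 = 4.009 ppm.
FC to add: 4.009 − 0.3 = 3.709 mg/L as Cl₂.
Cl₂ equivalent: 3.709 mg/L × 760,000 L = 2819 g.
Product at 89.6% available Cl: 2819 / 0.896 = 3146 g.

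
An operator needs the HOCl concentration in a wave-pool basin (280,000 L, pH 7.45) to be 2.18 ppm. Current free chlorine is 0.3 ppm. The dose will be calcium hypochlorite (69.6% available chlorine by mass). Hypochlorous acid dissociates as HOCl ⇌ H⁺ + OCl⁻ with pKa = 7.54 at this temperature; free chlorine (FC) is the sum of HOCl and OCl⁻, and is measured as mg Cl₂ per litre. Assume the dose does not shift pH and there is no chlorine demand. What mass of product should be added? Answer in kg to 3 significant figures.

[OCl⁻]/[HOCl] = 10^(pH − pKa) = 10^(7.45 − 7.54) = 0.8128; fraction as HOCl = 1/(1 + 0.8128) = 0.5516.
Free chlorine required for 2.18 ppm HOCl: 2.18 / 0.5516 = 3.952 ppm.
FC to add: 3.952 − 0.3 = 3.652 mg/L as Cl₂.
Cl₂ equivalent: 3.652 mg/L × 280,000 L = 1023 g.
Product at 69.6% available Cl: 1023 / 0.696 = 1469 g.

1.47 kg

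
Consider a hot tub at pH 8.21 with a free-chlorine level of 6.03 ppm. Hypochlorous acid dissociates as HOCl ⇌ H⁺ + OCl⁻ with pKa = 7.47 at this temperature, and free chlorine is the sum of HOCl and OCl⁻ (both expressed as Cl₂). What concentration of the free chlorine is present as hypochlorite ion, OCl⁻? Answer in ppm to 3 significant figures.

5.10 ppm

[OCl⁻]/[HOCl] = 10^(pH − pKa) = 10^(8.21 − 7.47) = 10^0.74 = 5.495.
Fraction as HOCl = 1 / (1 + 5.495) = 0.154.
OCl⁻ = (1 − 0.154) × 6.03 ppm = 5.102 ppm.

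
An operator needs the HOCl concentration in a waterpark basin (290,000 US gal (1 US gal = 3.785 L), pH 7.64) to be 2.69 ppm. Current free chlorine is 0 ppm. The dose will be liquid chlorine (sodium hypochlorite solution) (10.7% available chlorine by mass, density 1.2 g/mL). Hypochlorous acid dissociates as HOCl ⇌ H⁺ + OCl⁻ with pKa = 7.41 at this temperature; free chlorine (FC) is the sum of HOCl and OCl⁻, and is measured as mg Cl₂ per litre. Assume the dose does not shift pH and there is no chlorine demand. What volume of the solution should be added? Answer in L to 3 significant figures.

62.0 L

Volume: 290,000 US gal × 3.785 L/gal = 1,097,650 L.
[OCl⁻]/[HOCl] = 10^(pH − pKa) = 10^(7.64 − 7.41) = 1.698; fraction as HOCl = 1/(1 + 1.698) = 0.3706.
Free chlorine required for 2.69 ppm HOCl: 2.69 / 0.3706 = 7.258 ppm.
FC to add: 7.258 − 0 = 7.258 mg/L as Cl₂.
Cl₂ equivalent: 7.258 mg/L × 1,097,650 L = 7967 g.
Product at 10.7% available Cl: 7967 / 0.107 = 74,460 g.
Volume: 74,460 g ÷ 1.2 g/mL = 62,050 mL.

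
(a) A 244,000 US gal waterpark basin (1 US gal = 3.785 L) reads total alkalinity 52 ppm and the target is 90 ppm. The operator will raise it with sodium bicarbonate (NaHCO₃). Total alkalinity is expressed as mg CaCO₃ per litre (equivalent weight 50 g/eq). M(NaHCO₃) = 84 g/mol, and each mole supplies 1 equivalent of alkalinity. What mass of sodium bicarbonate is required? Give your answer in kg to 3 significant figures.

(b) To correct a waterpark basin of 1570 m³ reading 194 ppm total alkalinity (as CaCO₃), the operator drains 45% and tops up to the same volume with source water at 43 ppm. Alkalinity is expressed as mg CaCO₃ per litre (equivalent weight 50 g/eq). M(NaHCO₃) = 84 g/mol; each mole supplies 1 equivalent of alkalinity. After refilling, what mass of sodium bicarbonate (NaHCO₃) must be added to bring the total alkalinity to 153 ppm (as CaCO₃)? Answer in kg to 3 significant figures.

(a) Volume: 244,000 US gal × 3.785 L/gal = 923,540 L.
(a) Alkalinity to add: (90 − 52) = 38 mg/L as CaCO₃ × 923,540 L = 35,090 g as CaCO₃.
(a) Equivalents: 35,090 g ÷ 50 g/eq = 701.9 eq.
(a) NaHCO₃ supplies 1 eq per mole → 701.9 mol.
(a) Mass: 701.9 mol × 84 g/mol = 58,960 g.

(b) Volume: 1570 m³ = 1,570,000 L.
(b) After draining 45% and refilling: 194 × 0.55 + 43 × 0.45 = 126.05 ppm.
(b) Deficit to target: 153 − 126.05 = 26.95 mg/L.
(b) As CaCO₃: 26.95 mg/L × 1,570,000 L = 42,310 g; ÷ 50 g/eq ÷ 1 = 846.2 mol NaHCO₃.
(b) Mass: 846.2 × 84 = 71,080 g.

(a) 59.0 kg; (b) 71.1 kg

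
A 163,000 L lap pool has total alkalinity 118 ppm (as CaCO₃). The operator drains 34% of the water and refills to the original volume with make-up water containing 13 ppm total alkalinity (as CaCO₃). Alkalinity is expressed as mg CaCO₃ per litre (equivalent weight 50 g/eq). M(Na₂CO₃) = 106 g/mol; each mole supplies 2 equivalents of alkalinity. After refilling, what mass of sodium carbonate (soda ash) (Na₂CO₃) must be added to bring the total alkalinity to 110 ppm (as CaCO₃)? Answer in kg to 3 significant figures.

After draining 34% and refilling: 118 × 0.66 + 13 × 0.34 = 82.3 ppm.
Deficit to target: 110 − 82.3 = 27.7 mg/L.
As CaCO₃: 27.7 mg/L × 163,000 L = 4515 g; ÷ 50 g/eq ÷ 2 = 45.15 mol Na₂CO₃.
Mass: 45.15 × 106 = 4786 g.

4.79 kg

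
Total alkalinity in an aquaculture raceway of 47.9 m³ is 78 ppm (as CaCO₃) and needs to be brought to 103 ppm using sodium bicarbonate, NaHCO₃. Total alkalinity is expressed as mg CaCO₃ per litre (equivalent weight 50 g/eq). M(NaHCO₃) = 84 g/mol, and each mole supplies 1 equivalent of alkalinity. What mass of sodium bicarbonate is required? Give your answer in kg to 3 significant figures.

Volume: 47.9 m³ = 47,900 L.
Alkalinity to add: (103 − 78) = 25 mg/L as CaCO₃ × 47,900 L = 1198 g as CaCO₃.
Equivalents: 1198 g ÷ 50 g/eq = 23.95 eq.
NaHCO₃ supplies 1 eq per mole → 23.95 mol.
Mass: 23.95 mol × 84 g/mol = 2012 g.

2.01 kg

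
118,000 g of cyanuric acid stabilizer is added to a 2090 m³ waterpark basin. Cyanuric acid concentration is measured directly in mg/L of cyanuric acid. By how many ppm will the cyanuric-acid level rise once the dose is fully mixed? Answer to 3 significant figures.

56.5 ppm

Volume: 2090 m³ = 2,090,000 L.
Rise: 118,000 g / 2,090,000 L × 1000 = 56.46 mg/L.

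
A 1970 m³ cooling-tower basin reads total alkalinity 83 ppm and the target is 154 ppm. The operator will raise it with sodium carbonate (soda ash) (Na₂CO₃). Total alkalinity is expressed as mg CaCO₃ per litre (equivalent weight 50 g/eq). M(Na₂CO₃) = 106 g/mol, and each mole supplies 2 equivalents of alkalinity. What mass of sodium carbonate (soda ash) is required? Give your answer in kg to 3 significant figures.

Volume: 1970 m³ = 1,970,000 L.
Alkalinity to add: (154 − 83) = 71 mg/L as CaCO₃ × 1,970,000 L = 139,900 g as CaCO₃.
Equivalents: 139,900 g ÷ 50 g/eq = 2797 eq.
Each mole of Na₂CO₃ supplies 2 eq, so 2797 / 2 = 1399 mol.
Mass: 1399 mol × 106 g/mol = 148,300 g.

148 kg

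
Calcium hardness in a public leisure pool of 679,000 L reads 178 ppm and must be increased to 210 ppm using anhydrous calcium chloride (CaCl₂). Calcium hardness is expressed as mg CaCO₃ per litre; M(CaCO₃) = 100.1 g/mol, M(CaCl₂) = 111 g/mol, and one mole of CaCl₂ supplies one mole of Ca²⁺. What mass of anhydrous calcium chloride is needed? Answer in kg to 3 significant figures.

24.1 kg

Hardness to add: (210 − 178) = 32 mg/L as CaCO₃ × 679,000 L = 21,730 g as CaCO₃.
Moles of Ca²⁺ (1 mol Ca²⁺ ≡ 1 mol CaCO₃): 21,730 / 100.1 g/mol = 217.1 mol.
Mass of CaCl₂: 217.1 × 111 = 24,090 g.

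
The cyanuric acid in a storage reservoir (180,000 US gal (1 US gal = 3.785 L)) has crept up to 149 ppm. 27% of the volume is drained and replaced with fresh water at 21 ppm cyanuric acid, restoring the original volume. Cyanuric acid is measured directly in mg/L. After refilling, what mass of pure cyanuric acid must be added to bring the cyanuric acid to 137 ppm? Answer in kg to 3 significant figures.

15.4 kg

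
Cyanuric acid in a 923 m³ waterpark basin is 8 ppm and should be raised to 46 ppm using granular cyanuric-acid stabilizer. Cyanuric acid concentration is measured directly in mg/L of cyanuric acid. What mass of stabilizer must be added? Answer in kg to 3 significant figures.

35.1 kg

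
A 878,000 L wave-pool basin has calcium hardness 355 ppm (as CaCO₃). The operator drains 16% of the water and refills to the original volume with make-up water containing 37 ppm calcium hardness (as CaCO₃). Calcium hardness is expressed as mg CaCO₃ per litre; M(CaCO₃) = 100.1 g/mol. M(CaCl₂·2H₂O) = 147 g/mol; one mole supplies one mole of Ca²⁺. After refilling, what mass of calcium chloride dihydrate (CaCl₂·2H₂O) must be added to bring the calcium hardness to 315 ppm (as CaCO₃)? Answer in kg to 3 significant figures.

14.0 kg

After draining 16% and refilling: 355 × 0.84 + 37 × 0.16 = 304.12 ppm.
Deficit to target: 315 − 304.12 = 10.88 mg/L.
As CaCO₃: 10.88 mg/L × 878,000 L = 9553 g; ÷ 100.1 = 95.43 mol Ca²⁺.
Mass: 95.43 × 147 = 14,030 g.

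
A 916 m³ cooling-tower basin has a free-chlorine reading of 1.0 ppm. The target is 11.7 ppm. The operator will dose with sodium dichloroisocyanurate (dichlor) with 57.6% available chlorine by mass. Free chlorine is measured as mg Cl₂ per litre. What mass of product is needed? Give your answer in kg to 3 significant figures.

17.0 kg

Volume: 916 m³ = 916,000 L.
Chlorine deficit: 11.7 − 1.0 = 10.7 ppm = 10.7 mg/L as Cl₂.
Cl₂ equivalent needed: 10.7 mg/L × 916,000 L = 9,801,000 mg = 9801 g.
Product at 57.6% available chlorine: 9801 / 0.576 = 17,020 g.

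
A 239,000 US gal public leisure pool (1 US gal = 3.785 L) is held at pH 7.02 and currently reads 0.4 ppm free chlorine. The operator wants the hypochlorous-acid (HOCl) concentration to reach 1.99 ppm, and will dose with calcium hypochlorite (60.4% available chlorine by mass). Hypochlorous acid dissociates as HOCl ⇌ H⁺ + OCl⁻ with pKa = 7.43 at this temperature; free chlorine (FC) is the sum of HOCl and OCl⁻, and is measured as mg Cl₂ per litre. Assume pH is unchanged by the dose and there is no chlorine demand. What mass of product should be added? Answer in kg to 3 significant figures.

3.54 kg

Volume: 239,000 US gal × 3.785 L/gal = 904,615 L.
[OCl⁻]/[HOCl] = 10^(pH − pKa) = 10^(7.02 − 7.43) = 0.389; fraction as HOCl = 1/(1 + 0.389) = 0.7199.
Free chlorine required for 1.99 ppm HOCl: 1.99 / 0.7199 = 2.764 ppm.
FC to add: 2.764 − 0.4 = 2.364 mg/L as Cl₂.
Cl₂ equivalent: 2.364 mg/L × 904,615 L = 2139 g.
Product at 60.4% available Cl: 2139 / 0.604 = 3541 g.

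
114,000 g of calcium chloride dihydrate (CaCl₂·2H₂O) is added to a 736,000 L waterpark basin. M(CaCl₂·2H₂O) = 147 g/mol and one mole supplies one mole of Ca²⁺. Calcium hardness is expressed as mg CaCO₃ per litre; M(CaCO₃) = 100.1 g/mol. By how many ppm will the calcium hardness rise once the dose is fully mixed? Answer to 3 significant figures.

105 ppm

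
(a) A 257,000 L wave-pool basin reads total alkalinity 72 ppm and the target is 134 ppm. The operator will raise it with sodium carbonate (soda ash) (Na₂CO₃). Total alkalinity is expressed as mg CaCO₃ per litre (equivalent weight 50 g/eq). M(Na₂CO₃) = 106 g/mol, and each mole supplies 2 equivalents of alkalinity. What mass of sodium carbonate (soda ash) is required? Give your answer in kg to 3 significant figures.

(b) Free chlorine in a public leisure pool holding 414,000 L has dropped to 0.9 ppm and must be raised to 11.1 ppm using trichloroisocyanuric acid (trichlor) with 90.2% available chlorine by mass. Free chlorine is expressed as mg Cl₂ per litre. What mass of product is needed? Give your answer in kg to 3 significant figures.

(a) Alkalinity to add: (134 − 72) = 62 mg/L as CaCO₃ × 257,000 L = 15,930 g as CaCO₃.
(a) Equivalents: 15,930 g ÷ 50 g/eq = 318.7 eq.
(a) Each mole of Na₂CO₃ supplies 2 eq, so 318.7 / 2 = 159.3 mol.
(a) Mass: 159.3 mol × 106 g/mol = 16,890 g.

(b) Chlorine deficit: 11.1 − 0.9 = 10.2 ppm = 10.2 mg/L as Cl₂.
(b) Cl₂ equivalent needed: 10.2 mg/L × 414,000 L = 4,223,000 mg = 4223 g.
(b) Product at 90.2% available chlorine: 4223 / 0.902 = 4682 g.

(a) 16.9 kg; (b) 4.68 kg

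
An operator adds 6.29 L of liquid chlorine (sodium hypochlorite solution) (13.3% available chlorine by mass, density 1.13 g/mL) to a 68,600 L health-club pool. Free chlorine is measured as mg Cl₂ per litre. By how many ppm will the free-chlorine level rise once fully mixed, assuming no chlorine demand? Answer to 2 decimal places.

13.78 ppm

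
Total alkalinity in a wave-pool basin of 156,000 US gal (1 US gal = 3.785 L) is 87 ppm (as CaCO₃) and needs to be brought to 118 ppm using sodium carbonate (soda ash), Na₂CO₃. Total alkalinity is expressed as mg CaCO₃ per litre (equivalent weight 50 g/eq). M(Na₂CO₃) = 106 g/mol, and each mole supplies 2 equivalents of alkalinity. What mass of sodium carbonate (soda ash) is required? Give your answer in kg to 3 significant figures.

Volume: 156,000 US gal × 3.785 L/gal = 590,460 L.
Alkalinity to add: (118 − 87) = 31 mg/L as CaCO₃ × 590,460 L = 18,300 g as CaCO₃.
Equivalents: 18,300 g ÷ 50 g/eq = 366.1 eq.
Each mole of Na₂CO₃ supplies 2 eq, so 366.1 / 2 = 183 mol.
Mass: 183 mol × 106 g/mol = 19,400 g.

19.4 kg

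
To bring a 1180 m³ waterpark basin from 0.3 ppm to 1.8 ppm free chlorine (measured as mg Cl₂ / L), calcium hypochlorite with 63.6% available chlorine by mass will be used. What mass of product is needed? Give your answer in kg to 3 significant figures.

2.78 kg

Volume: 1180 m³ = 1,180,000 L.
Chlorine deficit: 1.8 − 0.3 = 1.5 ppm = 1.5 mg/L as Cl₂.
Cl₂ equivalent needed: 1.5 mg/L × 1,180,000 L = 1,770,000 mg = 1770 g.
Product at 63.6% available chlorine: 1770 / 0.636 = 2783 g.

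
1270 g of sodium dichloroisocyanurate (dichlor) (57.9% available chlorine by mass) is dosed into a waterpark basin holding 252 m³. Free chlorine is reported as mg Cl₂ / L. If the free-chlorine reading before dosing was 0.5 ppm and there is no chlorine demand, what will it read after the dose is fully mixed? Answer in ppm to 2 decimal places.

3.42 ppm

Volume: 252 m³ = 252,000 L.
Available chlorine delivered: 1270 g × 0.579 = 735.3 g as Cl₂.
Concentration rise: 735.3 g / 252,000 L = 2.918 mg/L = 2.92 ppm.
Final FC: 0.5 + 2.92 = 3.42 ppm.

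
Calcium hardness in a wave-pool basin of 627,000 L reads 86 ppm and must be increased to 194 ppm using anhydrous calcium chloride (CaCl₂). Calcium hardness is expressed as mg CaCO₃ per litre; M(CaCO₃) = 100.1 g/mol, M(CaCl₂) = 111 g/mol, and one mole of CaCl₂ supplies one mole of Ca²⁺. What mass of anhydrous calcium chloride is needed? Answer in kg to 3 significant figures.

Hardness to add: (194 − 86) = 108 mg/L as CaCO₃ × 627,000 L = 67,720 g as CaCO₃.
Moles of Ca²⁺ (1 mol Ca²⁺ ≡ 1 mol CaCO₃): 67,720 / 100.1 g/mol = 676.5 mol.
Mass of CaCl₂: 676.5 × 111 = 75,090 g.

75.1 kg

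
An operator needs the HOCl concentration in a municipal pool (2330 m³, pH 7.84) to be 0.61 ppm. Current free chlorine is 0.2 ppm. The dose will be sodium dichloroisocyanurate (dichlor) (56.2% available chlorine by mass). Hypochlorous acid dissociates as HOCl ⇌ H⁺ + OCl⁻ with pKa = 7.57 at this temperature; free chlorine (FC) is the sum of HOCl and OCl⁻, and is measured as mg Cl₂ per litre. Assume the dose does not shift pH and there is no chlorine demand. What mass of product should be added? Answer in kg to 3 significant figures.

Volume: 2330 m³ = 2,330,000 L.
[OCl⁻]/[HOCl] = 10^(pH − pKa) = 10^(7.84 − 7.57) = 1.862; fraction as HOCl = 1/(1 + 1.862) = 0.3494.
Free chlorine required for 0.61 ppm HOCl: 0.61 / 0.3494 = 1.746 ppm.
FC to add: 1.746 − 0.2 = 1.546 mg/L as Cl₂.
Cl₂ equivalent: 1.546 mg/L × 2,330,000 L = 3602 g.
Product at 56.2% available Cl: 3602 / 0.562 = 6409 g.

6.41 kg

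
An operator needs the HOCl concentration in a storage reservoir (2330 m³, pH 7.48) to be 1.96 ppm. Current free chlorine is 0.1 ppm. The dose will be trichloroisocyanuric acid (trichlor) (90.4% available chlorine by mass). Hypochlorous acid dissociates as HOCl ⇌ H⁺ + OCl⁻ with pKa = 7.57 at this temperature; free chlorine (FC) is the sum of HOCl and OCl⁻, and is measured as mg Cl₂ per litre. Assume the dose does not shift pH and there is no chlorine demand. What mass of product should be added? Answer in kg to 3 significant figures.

Volume: 2330 m³ = 2,330,000 L.
[OCl⁻]/[HOCl] = 10^(pH − pKa) = 10^(7.48 − 7.57) = 0.8128; fraction as HOCl = 1/(1 + 0.8128) = 0.5516.
Free chlorine required for 1.96 ppm HOCl: 1.96 / 0.5516 = 3.553 ppm.
FC to add: 3.553 − 0.1 = 3.453 mg/L as Cl₂.
Cl₂ equivalent: 3.453 mg/L × 2,330,000 L = 8046 g.
Product at 90.4% available Cl: 8046 / 0.904 = 8900 g.

8.90 kg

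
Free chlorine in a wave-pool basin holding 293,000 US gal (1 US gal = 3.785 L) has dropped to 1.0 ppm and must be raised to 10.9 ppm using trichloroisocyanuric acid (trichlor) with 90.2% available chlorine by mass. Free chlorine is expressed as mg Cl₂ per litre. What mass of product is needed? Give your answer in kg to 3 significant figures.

Volume: 293,000 US gal × 3.785 L/gal = 1,109,005 L.
Chlorine deficit: 10.9 − 1.0 = 9.9 ppm = 9.9 mg/L as Cl₂.
Cl₂ equivalent needed: 9.9 mg/L × 1,109,005 L = 10,980,000 mg = 10,980 g.
Product at 90.2% available chlorine: 10,980 / 0.902 = 12,170 g.

12.2 kg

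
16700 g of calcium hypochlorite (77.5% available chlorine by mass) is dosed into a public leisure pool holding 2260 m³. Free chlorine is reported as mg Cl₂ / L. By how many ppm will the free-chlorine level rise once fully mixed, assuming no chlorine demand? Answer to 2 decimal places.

5.73 ppm

Volume: 2260 m³ = 2,260,000 L.
Available chlorine delivered: 16,700 g × 0.775 = 12,940 g as Cl₂.
Concentration rise: 12,940 g / 2,260,000 L = 5.727 mg/L = 5.73 ppm.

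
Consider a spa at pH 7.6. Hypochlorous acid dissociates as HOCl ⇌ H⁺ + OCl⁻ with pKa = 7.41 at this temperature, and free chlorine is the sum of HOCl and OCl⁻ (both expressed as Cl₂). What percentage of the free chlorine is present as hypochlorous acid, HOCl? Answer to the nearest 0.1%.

[OCl⁻]/[HOCl] = 10^(pH − pKa) = 10^(7.6 − 7.41) = 10^0.19 = 1.549.
Fraction as HOCl = 1 / (1 + 1.549) = 0.3923.

39.2%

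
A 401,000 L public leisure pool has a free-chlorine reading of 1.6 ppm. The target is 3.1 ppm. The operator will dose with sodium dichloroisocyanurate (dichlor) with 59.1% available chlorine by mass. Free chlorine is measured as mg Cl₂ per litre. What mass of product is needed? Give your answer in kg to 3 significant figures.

1.02 kg

Chlorine deficit: 3.1 − 1.6 = 1.5 ppm = 1.5 mg/L as Cl₂.
Cl₂ equivalent needed: 1.5 mg/L × 401,000 L = 601,500 mg = 601.5 g.
Product at 59.1% available chlorine: 601.5 / 0.591 = 1018 g.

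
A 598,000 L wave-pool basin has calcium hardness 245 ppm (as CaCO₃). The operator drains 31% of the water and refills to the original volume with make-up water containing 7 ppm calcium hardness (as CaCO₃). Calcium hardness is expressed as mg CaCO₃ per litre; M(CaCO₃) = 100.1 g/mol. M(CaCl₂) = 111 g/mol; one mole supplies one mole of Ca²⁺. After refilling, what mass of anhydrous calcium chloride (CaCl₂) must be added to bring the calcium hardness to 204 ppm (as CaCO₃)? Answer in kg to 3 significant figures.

After draining 31% and refilling: 245 × 0.69 + 7 × 0.31 = 171.22 ppm.
Deficit to target: 204 − 171.22 = 32.78 mg/L.
As CaCO₃: 32.78 mg/L × 598,000 L = 19,600 g; ÷ 100.1 = 195.8 mol Ca²⁺.
Mass: 195.8 × 111 = 21,740 g.

21.7 kg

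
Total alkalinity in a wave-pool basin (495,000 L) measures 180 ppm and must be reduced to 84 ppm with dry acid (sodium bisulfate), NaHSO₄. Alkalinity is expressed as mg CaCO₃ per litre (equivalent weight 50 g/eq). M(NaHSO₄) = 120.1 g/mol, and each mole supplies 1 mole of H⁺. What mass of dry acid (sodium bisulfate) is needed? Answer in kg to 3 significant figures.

114 kg

Alkalinity to neutralize: (180 − 84) = 96 mg/L as CaCO₃ × 495,000 L = 47,520 g as CaCO₃.
Equivalents of H⁺ required: 47,520 ÷ 50 g/eq = 950.4 eq = 950.4 mol NaHSO₄.
Mass of NaHSO₄: 950.4 × 120.1 = 114,100 g.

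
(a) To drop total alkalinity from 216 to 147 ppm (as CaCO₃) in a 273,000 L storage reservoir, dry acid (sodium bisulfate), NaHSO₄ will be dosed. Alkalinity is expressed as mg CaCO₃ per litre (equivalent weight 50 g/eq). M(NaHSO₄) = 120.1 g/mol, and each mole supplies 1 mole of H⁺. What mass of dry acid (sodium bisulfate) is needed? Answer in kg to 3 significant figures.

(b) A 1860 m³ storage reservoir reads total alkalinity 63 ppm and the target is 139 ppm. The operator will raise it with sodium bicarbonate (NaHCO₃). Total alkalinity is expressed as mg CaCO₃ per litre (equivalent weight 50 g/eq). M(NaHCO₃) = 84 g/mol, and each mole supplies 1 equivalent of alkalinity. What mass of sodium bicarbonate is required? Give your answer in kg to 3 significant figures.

(a) 45.2 kg; (b) 237 kg

(a) Alkalinity to neutralize: (216 − 147) = 69 mg/L as CaCO₃ × 273,000 L = 18,840 g as CaCO₃.
(a) Equivalents of H⁺ required: 18,840 ÷ 50 g/eq = 376.7 eq = 376.7 mol NaHSO₄.
(a) Mass of NaHSO₄: 376.7 × 120.1 = 45,250 g.

(b) Volume: 1860 m³ = 1,860,000 L.
(b) Alkalinity to add: (139 − 63) = 76 mg/L as CaCO₃ × 1,860,000 L = 141,400 g as CaCO₃.
(b) Equivalents: 141,400 g ÷ 50 g/eq = 2827 eq.
(b) NaHCO₃ supplies 1 eq per mole → 2827 mol.
(b) Mass: 2827 mol × 84 g/mol = 237,500 g.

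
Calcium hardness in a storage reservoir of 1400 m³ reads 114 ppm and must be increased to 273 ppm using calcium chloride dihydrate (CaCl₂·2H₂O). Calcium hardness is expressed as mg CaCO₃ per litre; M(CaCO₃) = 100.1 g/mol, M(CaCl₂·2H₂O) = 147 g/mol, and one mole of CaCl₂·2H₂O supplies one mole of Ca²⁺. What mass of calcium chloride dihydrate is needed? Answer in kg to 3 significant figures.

Volume: 1400 m³ = 1,400,000 L.
Hardness to add: (273 − 114) = 159 mg/L as CaCO₃ × 1,400,000 L = 222,600 g as CaCO₃.
Moles of Ca²⁺ (1 mol Ca²⁺ ≡ 1 mol CaCO₃): 222,600 / 100.1 g/mol = 2224 mol.
Mass of CaCl₂·2H₂O: 2224 × 147 = 326,900 g.

327 kg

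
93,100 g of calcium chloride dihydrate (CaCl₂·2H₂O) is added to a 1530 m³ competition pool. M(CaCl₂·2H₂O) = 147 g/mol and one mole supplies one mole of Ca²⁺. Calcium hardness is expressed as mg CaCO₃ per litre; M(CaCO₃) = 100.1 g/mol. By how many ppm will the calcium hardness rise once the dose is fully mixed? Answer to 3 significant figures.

41.4 ppm

Volume: 1530 m³ = 1,530,000 L.
Moles of Ca²⁺: 93,100 g ÷ 147 g/mol = 633.3 mol.
As CaCO₃: 633.3 mol × 100.1 g/mol = 63,400 g.
Rise: 63,400 g / 1,530,000 L × 1000 = 41.44 mg/L.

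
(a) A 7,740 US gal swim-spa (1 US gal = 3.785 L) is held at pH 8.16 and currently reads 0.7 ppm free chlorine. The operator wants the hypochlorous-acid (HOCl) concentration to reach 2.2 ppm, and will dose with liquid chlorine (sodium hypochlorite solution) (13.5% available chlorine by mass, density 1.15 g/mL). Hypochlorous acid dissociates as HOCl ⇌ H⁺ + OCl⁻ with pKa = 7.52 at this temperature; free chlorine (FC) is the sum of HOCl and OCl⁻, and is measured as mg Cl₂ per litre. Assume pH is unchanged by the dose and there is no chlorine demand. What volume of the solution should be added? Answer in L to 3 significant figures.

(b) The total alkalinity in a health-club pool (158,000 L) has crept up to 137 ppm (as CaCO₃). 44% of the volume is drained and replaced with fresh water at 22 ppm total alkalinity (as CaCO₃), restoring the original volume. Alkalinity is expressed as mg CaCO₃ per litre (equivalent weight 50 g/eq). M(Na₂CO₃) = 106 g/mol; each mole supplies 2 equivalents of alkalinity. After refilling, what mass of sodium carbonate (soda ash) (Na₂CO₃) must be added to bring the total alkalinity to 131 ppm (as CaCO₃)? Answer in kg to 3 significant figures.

(a) 2.10 L; (b) 7.47 kg

(a) Volume: 7,740 US gal × 3.785 L/gal = 29,296 L.
(a) [OCl⁻]/[HOCl] = 10^(pH − pKa) = 10^(8.16 − 7.52) = 4.365; fraction as HOCl = 1/(1 + 4.365) = 0.1864.
(a) Free chlorine required for 2.2 ppm HOCl: 2.2 / 0.1864 = 11.8 ppm.
(a) FC to add: 11.8 − 0.7 = 11.1 mg/L as Cl₂.
(a) Cl₂ equivalent: 11.1 mg/L × 29,296 L = 325.3 g.
(a) Product at 13.5% available Cl: 325.3 / 0.135 = 2410 g.
(a) Volume: 2410 g ÷ 1.15 g/mL = 2095 mL.

(b) After draining 44% and refilling: 137 × 0.56 + 22 × 0.44 = 86.4 ppm.
(b) Deficit to target: 131 − 86.4 = 44.6 mg/L.
(b) As CaCO₃: 44.6 mg/L × 158,000 L = 7047 g; ÷ 50 g/eq ÷ 2 = 70.47 mol Na₂CO₃.
(b) Mass: 70.47 × 106 = 7470 g.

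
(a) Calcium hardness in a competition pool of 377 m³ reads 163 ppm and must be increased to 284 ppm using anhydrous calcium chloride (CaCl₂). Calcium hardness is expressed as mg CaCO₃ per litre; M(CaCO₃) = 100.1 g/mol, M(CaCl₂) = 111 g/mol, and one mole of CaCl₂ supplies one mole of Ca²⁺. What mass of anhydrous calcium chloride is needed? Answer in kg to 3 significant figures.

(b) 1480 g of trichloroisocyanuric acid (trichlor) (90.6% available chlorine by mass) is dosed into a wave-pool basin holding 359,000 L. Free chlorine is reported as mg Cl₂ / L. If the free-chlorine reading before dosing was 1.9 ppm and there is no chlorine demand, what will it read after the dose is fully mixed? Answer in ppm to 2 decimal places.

(a) Volume: 377 m³ = 377,000 L.
(a) Hardness to add: (284 − 163) = 121 mg/L as CaCO₃ × 377,000 L = 45,620 g as CaCO₃.
(a) Moles of Ca²⁺ (1 mol Ca²⁺ ≡ 1 mol CaCO₃): 45,620 / 100.1 g/mol = 455.7 mol.
(a) Mass of CaCl₂: 455.7 × 111 = 50,580 g.

(b) Available chlorine delivered: 1480 g × 0.906 = 1341 g as Cl₂.
(b) Concentration rise: 1341 g / 359,000 L = 3.735 mg/L = 3.74 ppm.
(b) Final FC: 1.9 + 3.74 = 5.64 ppm.

(a) 50.6 kg; (b) 5.64 ppm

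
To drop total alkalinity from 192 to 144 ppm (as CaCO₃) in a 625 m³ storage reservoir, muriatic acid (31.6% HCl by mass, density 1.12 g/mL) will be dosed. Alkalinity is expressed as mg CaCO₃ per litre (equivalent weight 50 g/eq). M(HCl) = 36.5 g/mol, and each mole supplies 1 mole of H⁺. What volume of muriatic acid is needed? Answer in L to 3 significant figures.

61.9 L

Volume: 625 m³ = 625,000 L.
Alkalinity to neutralize: (192 − 144) = 48 mg/L as CaCO₃ × 625,000 L = 30,000 g as CaCO₃.
Equivalents of H⁺ required: 30,000 ÷ 50 g/eq = 600 eq = 600 mol HCl.
Mass of HCl: 600 × 36.5 = 21,900 g.
Mass of 31.6% solution: 21,900 / 0.316 = 69,300 g.
Volume: 69,300 g ÷ 1.12 g/mL = 61,880 mL.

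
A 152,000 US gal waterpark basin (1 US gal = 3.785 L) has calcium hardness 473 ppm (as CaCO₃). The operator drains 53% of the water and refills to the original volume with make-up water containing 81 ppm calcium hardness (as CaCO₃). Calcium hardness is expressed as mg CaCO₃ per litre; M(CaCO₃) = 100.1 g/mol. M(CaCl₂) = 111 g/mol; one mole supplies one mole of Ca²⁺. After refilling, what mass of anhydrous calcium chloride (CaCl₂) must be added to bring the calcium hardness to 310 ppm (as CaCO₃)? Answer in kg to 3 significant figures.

Volume: 152,000 US gal × 3.785 L/gal = 575,320 L.
After draining 53% and refilling: 473 × 0.47 + 81 × 0.53 = 265.24 ppm.
Deficit to target: 310 − 265.24 = 44.76 mg/L.
As CaCO₃: 44.76 mg/L × 575,320 L = 25,750 g; ÷ 100.1 = 257.3 mol Ca²⁺.
Mass: 257.3 × 111 = 28,560 g.

28.6 kg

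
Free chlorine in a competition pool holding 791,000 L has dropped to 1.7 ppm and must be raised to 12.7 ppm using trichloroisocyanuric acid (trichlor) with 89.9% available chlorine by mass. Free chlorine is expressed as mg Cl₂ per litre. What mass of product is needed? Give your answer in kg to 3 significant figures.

9.68 kg

Chlorine deficit: 12.7 − 1.7 = 11 ppm = 11 mg/L as Cl₂.
Cl₂ equivalent needed: 11 mg/L × 791,000 L = 8,701,000 mg = 8701 g.
Product at 89.9% available chlorine: 8701 / 0.899 = 9679 g.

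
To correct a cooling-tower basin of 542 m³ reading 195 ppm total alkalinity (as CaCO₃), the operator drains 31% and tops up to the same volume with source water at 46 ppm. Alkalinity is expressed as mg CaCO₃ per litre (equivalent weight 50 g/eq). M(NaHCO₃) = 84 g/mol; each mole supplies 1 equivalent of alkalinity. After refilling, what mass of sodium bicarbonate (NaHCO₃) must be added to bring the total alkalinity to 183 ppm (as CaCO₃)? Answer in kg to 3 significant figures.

31.1 kg

Volume: 542 m³ = 542,000 L.
After draining 31% and refilling: 195 × 0.69 + 46 × 0.31 = 148.81 ppm.
Deficit to target: 183 − 148.81 = 34.19 mg/L.
As CaCO₃: 34.19 mg/L × 542,000 L = 18,530 g; ÷ 50 g/eq ÷ 1 = 370.6 mol NaHCO₃.
Mass: 370.6 × 84 = 31,130 g.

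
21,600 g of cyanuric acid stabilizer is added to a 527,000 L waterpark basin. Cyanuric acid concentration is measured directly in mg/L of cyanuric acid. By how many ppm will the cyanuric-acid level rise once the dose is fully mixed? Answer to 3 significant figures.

41.0 ppm

Rise: 21,600 g / 527,000 L × 1000 = 40.99 mg/L.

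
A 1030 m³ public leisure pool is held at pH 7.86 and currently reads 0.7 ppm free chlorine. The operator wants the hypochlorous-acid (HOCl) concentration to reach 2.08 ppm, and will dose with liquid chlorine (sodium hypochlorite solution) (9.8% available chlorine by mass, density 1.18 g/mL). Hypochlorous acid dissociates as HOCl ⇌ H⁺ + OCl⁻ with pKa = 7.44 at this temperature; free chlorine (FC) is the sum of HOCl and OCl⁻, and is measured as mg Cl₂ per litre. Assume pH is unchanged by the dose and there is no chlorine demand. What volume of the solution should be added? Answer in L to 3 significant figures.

61.0 L

Volume: 1030 m³ = 1,030,000 L.
[OCl⁻]/[HOCl] = 10^(pH − pKa) = 10^(7.86 − 7.44) = 2.63; fraction as HOCl = 1/(1 + 2.63) = 0.2755.
Free chlorine required for 2.08 ppm HOCl: 2.08 / 0.2755 = 7.551 ppm.
FC to add: 7.551 − 0.7 = 6.851 mg/L as Cl₂.
Cl₂ equivalent: 6.851 mg/L × 1,030,000 L = 7056 g.
Product at 9.8% available Cl: 7056 / 0.098 = 72,000 g.
Volume: 72,000 g ÷ 1.18 g/mL = 61,020 mL.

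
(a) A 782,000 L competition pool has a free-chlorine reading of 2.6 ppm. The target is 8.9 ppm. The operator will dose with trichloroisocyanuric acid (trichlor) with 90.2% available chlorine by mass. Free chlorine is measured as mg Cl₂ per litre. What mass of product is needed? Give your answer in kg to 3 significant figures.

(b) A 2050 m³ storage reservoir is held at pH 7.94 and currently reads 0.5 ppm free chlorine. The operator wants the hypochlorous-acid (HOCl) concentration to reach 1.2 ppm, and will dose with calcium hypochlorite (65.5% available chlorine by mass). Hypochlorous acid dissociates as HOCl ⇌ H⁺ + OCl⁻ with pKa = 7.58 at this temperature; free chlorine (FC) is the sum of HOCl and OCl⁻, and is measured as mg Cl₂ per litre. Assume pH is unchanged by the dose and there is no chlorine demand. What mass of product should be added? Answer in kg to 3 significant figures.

(a) 5.46 kg; (b) 10.8 kg

(a) Chlorine deficit: 8.9 − 2.6 = 6.3 ppm = 6.3 mg/L as Cl₂.
(a) Cl₂ equivalent needed: 6.3 mg/L × 782,000 L = 4,927,000 mg = 4927 g.
(a) Product at 90.2% available chlorine: 4927 / 0.902 = 5462 g.

(b) Volume: 2050 m³ = 2,050,000 L.
(b) [OCl⁻]/[HOCl] = 10^(pH − pKa) = 10^(7.94 − 7.58) = 2.291; fraction as HOCl = 1/(1 + 2.291) = 0.3039.
(b) Free chlorine required for 1.2 ppm HOCl: 1.2 / 0.3039 = 3.949 ppm.
(b) FC to add: 3.949 − 0.5 = 3.449 mg/L as Cl₂.
(b) Cl₂ equivalent: 3.449 mg/L × 2,050,000 L = 7071 g.
(b) Product at 65.5% available Cl: 7071 / 0.655 = 10,790 g.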